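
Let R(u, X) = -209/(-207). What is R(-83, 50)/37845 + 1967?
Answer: 15409311014/7833915 ≈ 1967.0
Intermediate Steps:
R(u, X) = 209/207 (R(u, X) = -209*(-1/207) = 209/207)
R(-83, 50)/37845 + 1967 = (209/207)/37845 + 1967 = (209/207)*(1/37845) + 1967 = 209/7833915 + 1967 = 15409311014/7833915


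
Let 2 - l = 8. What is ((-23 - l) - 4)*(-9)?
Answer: 189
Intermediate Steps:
l = -6 (l = 2 - 1*8 = 2 - 8 = -6)
((-23 - l) - 4)*(-9) = ((-23 - 1*(-6)) - 4)*(-9) = ((-23 + 6) - 4)*(-9) = (-17 - 4)*(-9) = -21*(-9) = 189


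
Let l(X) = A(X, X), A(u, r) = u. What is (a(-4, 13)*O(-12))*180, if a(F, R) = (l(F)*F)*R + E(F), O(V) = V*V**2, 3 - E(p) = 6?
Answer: -63763200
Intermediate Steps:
l(X) = X
E(p) = -3 (E(p) = 3 - 1*6 = 3 - 6 = -3)
O(V) = V**3
a(F, R) = -3 + R*F**2 (a(F, R) = (F*F)*R - 3 = F**2*R - 3 = R*F**2 - 3 = -3 + R*F**2)
(a(-4, 13)*O(-12))*180 = ((-3 + 13*(-4)**2)*(-12)**3)*180 = ((-3 + 13*16)*(-1728))*180 = ((-3 + 208)*(-1728))*180 = (205*(-1728))*180 = -354240*180 = -63763200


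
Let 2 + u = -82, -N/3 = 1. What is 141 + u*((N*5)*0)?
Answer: 141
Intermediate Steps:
N = -3 (N = -3*1 = -3)
u = -84 (u = -2 - 82 = -84)
141 + u*((N*5)*0) = 141 - 84*(-3*5)*0 = 141 - (-1260)*0 = 141 - 84*0 = 141 + 0 = 141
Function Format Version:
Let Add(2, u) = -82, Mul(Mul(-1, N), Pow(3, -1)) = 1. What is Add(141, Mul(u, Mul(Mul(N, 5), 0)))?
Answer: 141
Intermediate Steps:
N = -3 (N = Mul(-3, 1) = -3)
u = -84 (u = Add(-2, -82) = -84)
Add(141, Mul(u, Mul(Mul(N, 5), 0))) = Add(141, Mul(-84, Mul(Mul(-3, 5), 0))) = Add(141, Mul(-84, Mul(-15, 0))) = Add(141, Mul(-84, 0)) = Add(141, 0) = 141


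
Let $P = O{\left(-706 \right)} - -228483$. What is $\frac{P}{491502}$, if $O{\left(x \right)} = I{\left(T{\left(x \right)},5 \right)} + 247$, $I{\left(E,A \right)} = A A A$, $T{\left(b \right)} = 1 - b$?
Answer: $\frac{6935}{14894} \approx 0.46562$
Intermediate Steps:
$I{\left(E,A \right)} = A^{3}$ ($I{\left(E,A \right)} = A^{2} A = A^{3}$)
$O{\left(x \right)} = 372$ ($O{\left(x \right)} = 5^{3} + 247 = 125 + 247 = 372$)
$P = 228855$ ($P = 372 - -228483 = 372 + 228483 = 228855$)
$\frac{P}{491502} = \frac{228855}{491502} = 228855 \cdot \frac{1}{491502} = \frac{6935}{14894}$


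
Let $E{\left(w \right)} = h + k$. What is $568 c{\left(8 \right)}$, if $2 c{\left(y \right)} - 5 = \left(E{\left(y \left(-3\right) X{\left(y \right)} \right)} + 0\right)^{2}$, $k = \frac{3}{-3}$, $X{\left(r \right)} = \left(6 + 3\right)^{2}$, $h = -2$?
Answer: $3976$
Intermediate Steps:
$X{\left(r \right)} = 81$ ($X{\left(r \right)} = 9^{2} = 81$)
$k = -1$ ($k = 3 \left(- \frac{1}{3}\right) = -1$)
$E{\left(w \right)} = -3$ ($E{\left(w \right)} = -2 - 1 = -3$)
$c{\left(y \right)} = 7$ ($c{\left(y \right)} = \frac{5}{2} + \frac{\left(-3 + 0\right)^{2}}{2} = \frac{5}{2} + \frac{\left(-3\right)^{2}}{2} = \frac{5}{2} + \frac{1}{2} \cdot 9 = \frac{5}{2} + \frac{9}{2} = 7$)
$568 c{\left(8 \right)} = 568 \cdot 7 = 3976$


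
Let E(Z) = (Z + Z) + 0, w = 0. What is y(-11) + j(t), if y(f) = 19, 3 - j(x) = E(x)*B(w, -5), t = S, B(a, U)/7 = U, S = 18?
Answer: 1282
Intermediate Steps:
E(Z) = 2*Z (E(Z) = 2*Z + 0 = 2*Z)
B(a, U) = 7*U
t = 18
j(x) = 3 + 70*x (j(x) = 3 - 2*x*7*(-5) = 3 - 2*x*(-35) = 3 - (-70)*x = 3 + 70*x)
y(-11) + j(t) = 19 + (3 + 70*18) = 19 + (3 + 1260) = 19 + 1263 = 1282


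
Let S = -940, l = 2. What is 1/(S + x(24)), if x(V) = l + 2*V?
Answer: -1/890 ≈ -0.0011236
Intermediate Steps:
x(V) = 2 + 2*V
1/(S + x(24)) = 1/(-940 + (2 + 2*24)) = 1/(-940 + (2 + 48)) = 1/(-940 + 50) = 1/(-890) = -1/890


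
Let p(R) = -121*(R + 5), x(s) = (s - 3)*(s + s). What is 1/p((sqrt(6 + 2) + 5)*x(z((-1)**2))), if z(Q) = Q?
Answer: 15/11737 - 8*sqrt(2)/11737 ≈ 0.00031407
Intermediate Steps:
x(s) = 2*s*(-3 + s) (x(s) = (-3 + s)*(2*s) = 2*s*(-3 + s))
p(R) = -605 - 121*R (p(R) = -121*(5 + R) = -605 - 121*R)
1/p((sqrt(6 + 2) + 5)*x(z((-1)**2))) = 1/(-605 - 121*(sqrt(6 + 2) + 5)*2*(-1)**2*(-3 + (-1)**2)) = 1/(-605 - 121*(sqrt(8) + 5)*2*1*(-3 + 1)) = 1/(-605 - 121*(2*sqrt(2) + 5)*2*1*(-2)) = 1/(-605 - 121*(5 + 2*sqrt(2))*(-4)) = 1/(-605 - 121*(-20 - 8*sqrt(2))) = 1/(-605 + (2420 + 968*sqrt(2))) = 1/(1815 + 968*sqrt(2))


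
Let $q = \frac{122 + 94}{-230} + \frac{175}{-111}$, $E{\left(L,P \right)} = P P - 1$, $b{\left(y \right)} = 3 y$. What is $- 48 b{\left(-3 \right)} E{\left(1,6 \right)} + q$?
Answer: $\frac{192974687}{12765} \approx 15117.0$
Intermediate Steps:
$E{\left(L,P \right)} = -1 + P^{2}$ ($E{\left(L,P \right)} = P^{2} - 1 = -1 + P^{2}$)
$q = - \frac{32113}{12765}$ ($q = 216 \left(- \frac{1}{230}\right) + 175 \left(- \frac{1}{111}\right) = - \frac{108}{115} - \frac{175}{111} = - \frac{32113}{12765} \approx -2.5157$)
$- 48 b{\left(-3 \right)} E{\left(1,6 \right)} + q = - 48 \cdot 3 \left(-3\right) \left(-1 + 6^{2}\right) - \frac{32113}{12765} = - 48 \left(- 9 \left(-1 + 36\right)\right) - \frac{32113}{12765} = - 48 \left(\left(-9\right) 35\right) - \frac{32113}{12765} = \left(-48\right) \left(-315\right) - \frac{32113}{12765} = 15120 - \frac{32113}{12765} = \frac{192974687}{12765}$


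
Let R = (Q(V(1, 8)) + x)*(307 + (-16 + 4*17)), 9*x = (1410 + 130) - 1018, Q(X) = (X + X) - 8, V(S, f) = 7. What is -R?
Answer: -22976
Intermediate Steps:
Q(X) = -8 + 2*X (Q(X) = 2*X - 8 = -8 + 2*X)
x = 58 (x = ((1410 + 130) - 1018)/9 = (1540 - 1018)/9 = (1/9)*522 = 58)
R = 22976 (R = ((-8 + 2*7) + 58)*(307 + (-16 + 4*17)) = ((-8 + 14) + 58)*(307 + (-16 + 68)) = (6 + 58)*(307 + 52) = 64*359 = 22976)
-R = -1*22976 = -22976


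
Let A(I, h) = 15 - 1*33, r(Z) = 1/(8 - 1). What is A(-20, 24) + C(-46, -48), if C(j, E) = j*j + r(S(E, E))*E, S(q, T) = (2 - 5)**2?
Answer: 14638/7 ≈ 2091.1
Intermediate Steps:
S(q, T) = 9 (S(q, T) = (-3)**2 = 9)
r(Z) = 1/7
A(I, h) = -18 (A(I, h) = 15 - 33 = -18)
C(j, E) = j**2 + E/7 (C(j, E) = j*j + E/7 = j**2 + E/7)
A(-20, 24) + C(-46, -48) = -18 + ((-46)**2 + (1/7)*(-48)) = -18 + (2116 - 48/7) = -18 + 14764/7 = 14638/7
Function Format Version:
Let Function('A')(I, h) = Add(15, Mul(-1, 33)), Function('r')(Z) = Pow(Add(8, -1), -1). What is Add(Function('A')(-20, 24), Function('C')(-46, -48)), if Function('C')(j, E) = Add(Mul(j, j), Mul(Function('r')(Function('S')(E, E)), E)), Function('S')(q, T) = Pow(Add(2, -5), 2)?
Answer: Rational(14638, 7) ≈ 2091.1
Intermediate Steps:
Function('S')(q, T) = 9 (Function('S')(q, T) = Pow(-3, 2) = 9)
Function('r')(Z) = Rational(1, 7) (Function('r')(Z) = Pow(7, -1) = Rational(1, 7))
Function('A')(I, h) = -18 (Function('A')(I, h) = Add(15, -33) = -18)
Function('C')(j, E) = Add(Pow(j, 2), Mul(Rational(1, 7), E)) (Function('C')(j, E) = Add(Mul(j, j), Mul(Rational(1, 7), E)) = Add(Pow(j, 2), Mul(Rational(1, 7), E)))
Add(Function('A')(-20, 24), Function('C')(-46, -48)) = Add(-18, Add(Pow(-46, 2), Mul(Rational(1, 7), -48))) = Add(-18, Add(2116, Rational(-48, 7))) = Add(-18, Rational(14764, 7)) = Rational(14638, 7)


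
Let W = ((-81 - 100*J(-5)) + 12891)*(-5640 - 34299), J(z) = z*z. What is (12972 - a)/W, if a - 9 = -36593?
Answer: -24778/205885545 ≈ -0.00012035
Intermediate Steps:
J(z) = z²
a = -36584 (a = 9 - 36593 = -36584)
W = -411771090 (W = ((-81 - 100*(-5)²) + 12891)*(-5640 - 34299) = ((-81 - 100*25) + 12891)*(-39939) = ((-81 - 2500) + 12891)*(-39939) = (-2581 + 12891)*(-39939) = 10310*(-39939) = -411771090)
(12972 - a)/W = (12972 - 1*(-36584))/(-411771090) = (12972 + 36584)*(-1/411771090) = 49556*(-1/411771090) = -24778/205885545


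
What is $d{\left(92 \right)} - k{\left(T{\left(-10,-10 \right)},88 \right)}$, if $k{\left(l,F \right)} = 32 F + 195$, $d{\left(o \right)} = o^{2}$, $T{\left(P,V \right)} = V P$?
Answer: $5453$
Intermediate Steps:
$T{\left(P,V \right)} = P V$
$k{\left(l,F \right)} = 195 + 32 F$
$d{\left(92 \right)} - k{\left(T{\left(-10,-10 \right)},88 \right)} = 92^{2} - \left(195 + 32 \cdot 88\right) = 8464 - \left(195 + 2816\right) = 8464 - 3011 = 5453$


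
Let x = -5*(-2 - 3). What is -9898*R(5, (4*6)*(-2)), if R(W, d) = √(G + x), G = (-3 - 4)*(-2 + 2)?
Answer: -49490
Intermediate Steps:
G = 0 (G = -7*0 = 0)
x = 25 (x = -5*(-5) = 25)
R(W, d) = 5 (R(W, d) = √(0 + 25) = √25 = 5)
-9898*R(5, (4*6)*(-2)) = -9898*5 = -49490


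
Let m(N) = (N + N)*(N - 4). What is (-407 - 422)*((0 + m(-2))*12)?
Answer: -238752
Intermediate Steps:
m(N) = 2*N*(-4 + N) (m(N) = (2*N)*(-4 + N) = 2*N*(-4 + N))
(-407 - 422)*((0 + m(-2))*12) = (-407 - 422)*((0 + 2*(-2)*(-4 - 2))*12) = -829*(0 + 2*(-2)*(-6))*12 = -829*(0 + 24)*12 = -19896*12 = -829*288 = -238752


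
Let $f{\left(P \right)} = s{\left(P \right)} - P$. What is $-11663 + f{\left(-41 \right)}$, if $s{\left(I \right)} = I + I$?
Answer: $-11704$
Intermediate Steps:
$s{\left(I \right)} = 2 I$
$f{\left(P \right)} = P$ ($f{\left(P \right)} = 2 P - P = P$)
$-11663 + f{\left(-41 \right)} = -11663 - 41 = -11704$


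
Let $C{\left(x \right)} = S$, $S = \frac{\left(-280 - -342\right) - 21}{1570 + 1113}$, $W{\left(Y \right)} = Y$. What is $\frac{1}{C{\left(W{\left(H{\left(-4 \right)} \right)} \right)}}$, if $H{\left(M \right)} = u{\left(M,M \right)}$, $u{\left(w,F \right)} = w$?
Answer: $\frac{2683}{41} \approx 65.439$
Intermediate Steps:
$H{\left(M \right)} = M$
$S = \frac{41}{2683}$ ($S = \frac{\left(-280 + 342\right) - 21}{2683} = \left(62 - 21\right) \frac{1}{2683} = 41 \cdot \frac{1}{2683} = \frac{41}{2683} \approx 0.015281$)
$C{\left(x \right)} = \frac{41}{2683}$
$\frac{1}{C{\left(W{\left(H{\left(-4 \right)} \right)} \right)}} = \frac{1}{\frac{41}{2683}} = \frac{2683}{41}$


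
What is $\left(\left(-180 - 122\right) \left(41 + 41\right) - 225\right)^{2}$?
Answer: $624450121$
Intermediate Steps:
$\left(\left(-180 - 122\right) \left(41 + 41\right) - 225\right)^{2} = \left(\left(-302\right) 82 - 225\right)^{2} = \left(-24764 - 225\right)^{2} = \left(-24989\right)^{2} = 624450121$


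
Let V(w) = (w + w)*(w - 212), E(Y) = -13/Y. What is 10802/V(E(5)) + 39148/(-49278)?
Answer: 3053843249/343689411 ≈ 8.8855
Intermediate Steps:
V(w) = 2*w*(-212 + w) (V(w) = (2*w)*(-212 + w) = 2*w*(-212 + w))
10802/V(E(5)) + 39148/(-49278) = 10802/((2*(-13/5)*(-212 - 13/5))) + 39148/(-49278) = 10802/((2*(-13*⅕)*(-212 - 13*⅕))) + 39148*(-1/49278) = 10802/((2*(-13/5)*(-212 - 13/5))) - 19574/24639 = 10802/((2*(-13/5)*(-1073/5))) - 19574/24639 = 10802/(27898/25) - 19574/24639 = 10802*(25/27898) - 19574/24639 = 135025/13949 - 19574/24639 = 3053843249/343689411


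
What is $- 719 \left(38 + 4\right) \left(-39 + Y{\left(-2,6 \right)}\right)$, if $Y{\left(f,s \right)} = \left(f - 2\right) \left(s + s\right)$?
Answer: $2627226$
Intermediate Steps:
$Y{\left(f,s \right)} = 2 s \left(-2 + f\right)$ ($Y{\left(f,s \right)} = \left(-2 + f\right) 2 s = 2 s \left(-2 + f\right)$)
$- 719 \left(38 + 4\right) \left(-39 + Y{\left(-2,6 \right)}\right) = - 719 \left(38 + 4\right) \left(-39 + 2 \cdot 6 \left(-2 - 2\right)\right) = - 719 \cdot 42 \left(-39 + 2 \cdot 6 \left(-4\right)\right) = - 719 \cdot 42 \left(-39 - 48\right) = - 719 \cdot 42 \left(-87\right) = \left(-719\right) \left(-3654\right) = 2627226$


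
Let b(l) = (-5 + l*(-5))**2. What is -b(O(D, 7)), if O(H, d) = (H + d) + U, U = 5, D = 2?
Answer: -5625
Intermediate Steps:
O(H, d) = 5 + H + d (O(H, d) = (H + d) + 5 = 5 + H + d)
b(l) = (-5 - 5*l)**2
-b(O(D, 7)) = -25*(1 + (5 + 2 + 7))**2 = -25*(1 + 14)**2 = -25*15**2 = -25*225 = -1*5625 = -5625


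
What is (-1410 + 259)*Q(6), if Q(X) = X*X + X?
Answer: -48342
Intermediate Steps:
Q(X) = X + X² (Q(X) = X² + X = X + X²)
(-1410 + 259)*Q(6) = (-1410 + 259)*(6*(1 + 6)) = -6906*7 = -1151*42 = -48342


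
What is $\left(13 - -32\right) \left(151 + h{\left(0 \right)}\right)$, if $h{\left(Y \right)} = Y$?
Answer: $6795$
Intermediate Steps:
$\left(13 - -32\right) \left(151 + h{\left(0 \right)}\right) = \left(13 - -32\right) \left(151 + 0\right) = \left(13 + 32\right) 151 = 45 \cdot 151 = 6795$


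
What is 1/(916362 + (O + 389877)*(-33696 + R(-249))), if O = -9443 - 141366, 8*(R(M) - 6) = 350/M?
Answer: -249/2005278314167 ≈ -1.2417e-10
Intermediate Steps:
R(M) = 6 + 175/(4*M) (R(M) = 6 + (350/M)/8 = 6 + 175/(4*M))
O = -150809
1/(916362 + (O + 389877)*(-33696 + R(-249))) = 1/(916362 + (-150809 + 389877)*(-33696 + (6 + (175/4)/(-249)))) = 1/(916362 + 239068*(-33696 + (6 + (175/4)*(-1/249)))) = 1/(916362 + 239068*(-33696 + (6 - 175/996))) = 1/(916362 + 239068*(-33696 + 5801/996)) = 1/(916362 + 239068*(-33555415/996)) = 1/(916362 - 2005506488305/249) = 1/(-2005278314167/249) = -249/2005278314167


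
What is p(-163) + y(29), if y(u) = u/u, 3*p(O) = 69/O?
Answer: 140/163 ≈ 0.85890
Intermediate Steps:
p(O) = 23/O (p(O) = (69/O)/3 = 23/O)
y(u) = 1
p(-163) + y(29) = 23/(-163) + 1 = 23*(-1/163) + 1 = -23/163 + 1 = 140/163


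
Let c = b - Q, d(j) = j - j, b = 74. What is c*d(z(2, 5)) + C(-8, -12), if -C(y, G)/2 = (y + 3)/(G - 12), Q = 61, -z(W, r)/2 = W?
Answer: -5/12 ≈ -0.41667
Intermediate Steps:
z(W, r) = -2*W
d(j) = 0
C(y, G) = -2*(3 + y)/(-12 + G) (C(y, G) = -2*(y + 3)/(G - 12) = -2*(3 + y)/(-12 + G))
c = 13 (c = 74 - 1*61 = 74 - 61 = 13)
c*d(z(2, 5)) + C(-8, -12) = 13*0 + 2*(-3 - 1*(-8))/(-12 - 12) = 0 + 2*(-3 + 8)/(-24) = 0 + 2*(-1/24)*5 = 0 - 5/12 = -5/12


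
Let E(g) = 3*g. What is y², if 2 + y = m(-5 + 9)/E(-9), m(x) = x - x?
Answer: 4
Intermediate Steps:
m(x) = 0
y = -2 (y = -2 + 0/((3*(-9))) = -2 + 0/(-27) = -2 + 0*(-1/27) = -2 + 0 = -2)
y² = (-2)² = 4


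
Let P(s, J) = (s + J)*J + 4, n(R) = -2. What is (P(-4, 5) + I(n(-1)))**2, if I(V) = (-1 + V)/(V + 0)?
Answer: 441/4 ≈ 110.25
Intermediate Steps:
P(s, J) = 4 + J*(J + s) (P(s, J) = (J + s)*J + 4 = J*(J + s) + 4 = 4 + J*(J + s))
I(V) = (-1 + V)/V
(P(-4, 5) + I(n(-1)))**2 = ((4 + 5**2 + 5*(-4)) + (-1 - 2)/(-2))**2 = ((4 + 25 - 20) - 1/2*(-3))**2 = (9 + 3/2)**2 = (21/2)**2 = 441/4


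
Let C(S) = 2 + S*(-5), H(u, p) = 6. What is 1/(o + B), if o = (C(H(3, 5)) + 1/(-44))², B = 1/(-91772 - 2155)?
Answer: 181842672/142796182967 ≈ 0.0012734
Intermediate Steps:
C(S) = 2 - 5*S
B = -1/93927 (B = 1/(-93927) = -1/93927 ≈ -1.0647e-5)
o = 1520289/1936 (o = ((2 - 5*6) + 1/(-44))² = ((2 - 30) - 1/44)² = (-28 - 1/44)² = (-1233/44)² = 1520289/1936 ≈ 785.27)
1/(o + B) = 1/(1520289/1936 - 1/93927) = 1/(142796182967/181842672) = 181842672/142796182967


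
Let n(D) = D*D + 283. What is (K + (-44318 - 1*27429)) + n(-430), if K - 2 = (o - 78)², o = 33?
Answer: 115463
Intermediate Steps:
n(D) = 283 + D² (n(D) = D² + 283 = 283 + D²)
K = 2027 (K = 2 + (33 - 78)² = 2 + (-45)² = 2 + 2025 = 2027)
(K + (-44318 - 1*27429)) + n(-430) = (2027 + (-44318 - 1*27429)) + (283 + (-430)²) = (2027 + (-44318 - 27429)) + (283 + 184900) = (2027 - 71747) + 185183 = -69720 + 185183 = 115463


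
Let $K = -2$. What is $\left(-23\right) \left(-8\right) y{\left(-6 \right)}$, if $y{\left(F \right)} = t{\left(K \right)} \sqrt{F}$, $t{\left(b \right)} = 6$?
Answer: $1104 i \sqrt{6} \approx 2704.2 i$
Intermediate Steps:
$y{\left(F \right)} = 6 \sqrt{F}$
$\left(-23\right) \left(-8\right) y{\left(-6 \right)} = \left(-23\right) \left(-8\right) 6 \sqrt{-6} = 184 \cdot 6 i \sqrt{6} = 1104 i \sqrt{6}$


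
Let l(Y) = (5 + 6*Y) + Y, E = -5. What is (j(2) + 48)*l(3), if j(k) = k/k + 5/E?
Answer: 1248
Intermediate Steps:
l(Y) = 5 + 7*Y
j(k) = 0 (j(k) = k/k + 5/(-5) = 1 + 5*(-1/5) = 1 - 1 = 0)
(j(2) + 48)*l(3) = (0 + 48)*(5 + 7*3) = 48*(5 + 21) = 48*26 = 1248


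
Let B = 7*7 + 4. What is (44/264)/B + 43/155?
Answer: 13829/49290 ≈ 0.28056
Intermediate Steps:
B = 53 (B = 49 + 4 = 53)
(44/264)/B + 43/155 = (44/264)/53 + 43/155 = (44*(1/264))*(1/53) + 43*(1/155) = (1/6)*(1/53) + 43/155 = 1/318 + 43/155 = 13829/49290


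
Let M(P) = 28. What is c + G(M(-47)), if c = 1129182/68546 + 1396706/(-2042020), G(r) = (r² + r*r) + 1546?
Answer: 109520956227761/34993075730 ≈ 3129.8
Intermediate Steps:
G(r) = 1546 + 2*r² (G(r) = (r² + r²) + 1546 = 2*r² + 1546 = 1546 + 2*r²)
c = 552518404541/34993075730 (c = 1129182*(1/68546) + 1396706*(-1/2042020) = 564591/34273 - 698353/1021010 = 552518404541/34993075730 ≈ 15.789)
c + G(M(-47)) = 552518404541/34993075730 + (1546 + 2*28²) = 552518404541/34993075730 + (1546 + 2*784) = 552518404541/34993075730 + (1546 + 1568) = 552518404541/34993075730 + 3114 = 109520956227761/34993075730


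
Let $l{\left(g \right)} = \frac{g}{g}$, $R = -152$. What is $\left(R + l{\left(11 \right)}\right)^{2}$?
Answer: $22801$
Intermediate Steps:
$l{\left(g \right)} = 1$
$\left(R + l{\left(11 \right)}\right)^{2} = \left(-152 + 1\right)^{2} = \left(-151\right)^{2} = 22801$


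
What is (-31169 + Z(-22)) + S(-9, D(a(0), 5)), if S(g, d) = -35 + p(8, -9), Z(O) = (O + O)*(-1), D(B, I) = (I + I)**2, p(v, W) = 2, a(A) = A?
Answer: -31158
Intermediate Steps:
D(B, I) = 4*I**2 (D(B, I) = (2*I)**2 = 4*I**2)
Z(O) = -2*O (Z(O) = (2*O)*(-1) = -2*O)
S(g, d) = -33 (S(g, d) = -35 + 2 = -33)
(-31169 + Z(-22)) + S(-9, D(a(0), 5)) = (-31169 - 2*(-22)) - 33 = (-31169 + 44) - 33 = -31125 - 33 = -31158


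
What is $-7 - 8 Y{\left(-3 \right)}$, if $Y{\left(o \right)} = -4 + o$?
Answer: $49$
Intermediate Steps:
$-7 - 8 Y{\left(-3 \right)} = -7 - 8 \left(-4 - 3\right) = -7 - -56 = -7 + 56 = 49$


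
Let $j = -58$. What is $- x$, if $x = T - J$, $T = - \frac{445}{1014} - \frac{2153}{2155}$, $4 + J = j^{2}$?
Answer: $\frac{7345313317}{2185170} \approx 3361.4$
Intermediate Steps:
$J = 3360$ ($J = -4 + \left(-58\right)^{2} = -4 + 3364 = 3360$)
$T = - \frac{3142117}{2185170}$ ($T = \left(-445\right) \frac{1}{1014} - \frac{2153}{2155} = - \frac{445}{1014} - \frac{2153}{2155} = - \frac{3142117}{2185170} \approx -1.4379$)
$x = - \frac{7345313317}{2185170}$ ($x = - \frac{3142117}{2185170} - 3360 = - \frac{7345313317}{2185170} \approx -3361.4$)
$- x = \left(-1\right) \left(- \frac{7345313317}{2185170}\right) = \frac{7345313317}{2185170}$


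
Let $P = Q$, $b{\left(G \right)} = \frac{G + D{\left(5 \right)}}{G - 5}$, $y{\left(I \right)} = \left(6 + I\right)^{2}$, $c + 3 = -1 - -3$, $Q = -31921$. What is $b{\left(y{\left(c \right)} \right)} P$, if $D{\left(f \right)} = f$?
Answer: $- \frac{95763}{2} \approx -47882.0$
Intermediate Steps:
$c = -1$ ($c = -3 - -2 = -3 + \left(-1 + 3\right) = -3 + 2 = -1$)
$b{\left(G \right)} = \frac{5 + G}{-5 + G}$ ($b{\left(G \right)} = \frac{G + 5}{G - 5} = \frac{5 + G}{-5 + G}$)
$P = -31921$
$b{\left(y{\left(c \right)} \right)} P = \frac{5 + \left(6 - 1\right)^{2}}{-5 + \left(6 - 1\right)^{2}} \left(-31921\right) = \frac{5 + 5^{2}}{-5 + 5^{2}} \left(-31921\right) = \frac{5 + 25}{-5 + 25} \left(-31921\right) = \frac{1}{20} \cdot 30 \left(-31921\right) = \frac{3}{2} \left(-31921\right) = - \frac{95763}{2}$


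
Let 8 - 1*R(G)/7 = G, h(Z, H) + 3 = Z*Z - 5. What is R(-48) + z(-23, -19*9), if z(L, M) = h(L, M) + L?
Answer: 890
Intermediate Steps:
h(Z, H) = -8 + Z² (h(Z, H) = -3 + (Z*Z - 5) = -3 + (Z² - 5) = -3 + (-5 + Z²) = -8 + Z²)
R(G) = 56 - 7*G
z(L, M) = -8 + L + L² (z(L, M) = (-8 + L²) + L = -8 + L + L²)
R(-48) + z(-23, -19*9) = (56 - 7*(-48)) + (-8 - 23 + (-23)²) = (56 + 336) + (-8 - 23 + 529) = 392 + 498 = 890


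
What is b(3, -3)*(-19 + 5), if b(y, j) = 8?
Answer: -112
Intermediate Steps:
b(3, -3)*(-19 + 5) = 8*(-19 + 5) = 8*(-14) = -112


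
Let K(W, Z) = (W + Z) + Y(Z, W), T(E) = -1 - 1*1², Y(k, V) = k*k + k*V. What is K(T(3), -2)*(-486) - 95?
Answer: -2039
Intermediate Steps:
Y(k, V) = k² + V*k
T(E) = -2 (T(E) = -1 - 1*1 = -1 - 1 = -2)
K(W, Z) = W + Z + Z*(W + Z) (K(W, Z) = (W + Z) + Z*(W + Z) = W + Z + Z*(W + Z))
K(T(3), -2)*(-486) - 95 = (-2 - 2 - 2*(-2 - 2))*(-486) - 95 = (-2 - 2 - 2*(-4))*(-486) - 95 = (-2 - 2 + 8)*(-486) - 95 = 4*(-486) - 95 = -1944 - 95 = -2039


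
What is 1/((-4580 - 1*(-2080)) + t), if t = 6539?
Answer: 1/4039 ≈ 0.00024759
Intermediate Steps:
1/((-4580 - 1*(-2080)) + t) = 1/((-4580 - 1*(-2080)) + 6539) = 1/((-4580 + 2080) + 6539) = 1/(-2500 + 6539) = 1/4039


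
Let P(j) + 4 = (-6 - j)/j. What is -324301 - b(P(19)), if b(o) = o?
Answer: -6161618/19 ≈ -3.2430e+5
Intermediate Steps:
P(j) = -4 + (-6 - j)/j
-324301 - b(P(19)) = -324301 - (-5 - 6/19) = -324301 - 1*(-101/19) = -324301 + 101/19 = -6161618/19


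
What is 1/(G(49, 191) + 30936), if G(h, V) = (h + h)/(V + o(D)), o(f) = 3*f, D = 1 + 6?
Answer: 106/3279265 ≈ 3.2324e-5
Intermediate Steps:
D = 7
G(h, V) = 2*h/(21 + V) (G(h, V) = (h + h)/(V + 3*7) = (2*h)/(V + 21) = (2*h)/(21 + V) = 2*h/(21 + V))
1/(G(49, 191) + 30936) = 1/(2*49/(21 + 191) + 30936) = 1/(2*49/212 + 30936) = 1/(2*49*(1/212) + 30936) = 1/(49/106 + 30936) = 1/(3279265/106) = 106/3279265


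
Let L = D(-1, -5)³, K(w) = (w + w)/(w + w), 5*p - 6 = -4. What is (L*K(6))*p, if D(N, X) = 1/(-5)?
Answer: -2/625 ≈ -0.0032000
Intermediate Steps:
D(N, X) = -⅕
p = ⅖ (p = 6/5 + (⅕)*(-4) = 6/5 - ⅘ = ⅖ ≈ 0.40000)
K(w) = 1 (K(w) = (2*w)/((2*w)) = (2*w)*(1/(2*w)) = 1)
L = -1/125 (L = (-⅕)³ = -1/125 ≈ -0.0080000)
(L*K(6))*p = -1/125*1*(⅖) = -1/125*⅖ = -2/625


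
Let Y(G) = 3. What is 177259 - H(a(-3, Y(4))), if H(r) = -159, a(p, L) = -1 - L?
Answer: 177418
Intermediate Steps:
177259 - H(a(-3, Y(4))) = 177259 - 1*(-159) = 177259 + 159 = 177418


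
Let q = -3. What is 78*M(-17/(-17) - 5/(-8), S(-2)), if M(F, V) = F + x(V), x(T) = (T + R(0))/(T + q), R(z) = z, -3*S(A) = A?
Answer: 2925/28 ≈ 104.46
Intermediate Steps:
S(A) = -A/3
x(T) = T/(-3 + T) (x(T) = (T + 0)/(T - 3) = T/(-3 + T))
M(F, V) = F + V/(-3 + V)
78*M(-17/(-17) - 5/(-8), S(-2)) = 78*((-⅓*(-2) + (-17/(-17) - 5/(-8))*(-3 - ⅓*(-2)))/(-3 - ⅓*(-2))) = 78*((⅔ + (-17*(-1/17) - 5*(-⅛))*(-3 + ⅔))/(-3 + ⅔)) = 78*((⅔ + (1 + 5/8)*(-7/3))/(-7/3)) = 78*(-3*(⅔ + (13/8)*(-7/3))/7) = 78*(-3*(⅔ - 91/24)/7) = 78*(-3/7*(-25/8)) = 78*(75/56) = 2925/28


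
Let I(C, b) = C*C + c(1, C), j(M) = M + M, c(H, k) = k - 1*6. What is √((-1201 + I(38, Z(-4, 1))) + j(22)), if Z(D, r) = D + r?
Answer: √319 ≈ 17.861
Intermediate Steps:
c(H, k) = -6 + k (c(H, k) = k - 6 = -6 + k)
j(M) = 2*M
I(C, b) = -6 + C + C² (I(C, b) = C*C + (-6 + C) = C² + (-6 + C) = -6 + C + C²)
√((-1201 + I(38, Z(-4, 1))) + j(22)) = √((-1201 + (-6 + 38 + 38²)) + 2*22) = √((-1201 + (-6 + 38 + 1444)) + 44) = √((-1201 + 1476) + 44) = √(275 + 44) = √319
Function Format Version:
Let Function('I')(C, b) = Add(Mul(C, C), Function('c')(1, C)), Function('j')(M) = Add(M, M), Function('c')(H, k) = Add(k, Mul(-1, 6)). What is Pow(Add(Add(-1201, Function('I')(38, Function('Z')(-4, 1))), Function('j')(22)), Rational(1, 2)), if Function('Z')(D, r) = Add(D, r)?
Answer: Pow(319, Rational(1, 2)) ≈ 17.861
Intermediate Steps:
Function('c')(H, k) = Add(-6, k) (Function('c')(H, k) = Add(k, -6) = Add(-6, k))
Function('j')(M) = Mul(2, M)
Function('I')(C, b) = Add(-6, C, Pow(C, 2)) (Function('I')(C, b) = Add(Mul(C, C), Add(-6, C)) = Add(Pow(C, 2), Add(-6, C)) = Add(-6, C, Pow(C, 2)))
Pow(Add(Add(-1201, Function('I')(38, Function('Z')(-4, 1))), Function('j')(22)), Rational(1, 2)) = Pow(Add(Add(-1201, Add(-6, 38, Pow(38, 2))), Mul(2, 22)), Rational(1, 2)) = Pow(Add(Add(-1201, Add(-6, 38, 1444)), 44), Rational(1, 2)) = Pow(Add(Add(-1201, 1476), 44), Rational(1, 2)) = Pow(Add(275, 44), Rational(1, 2)) = Pow(319, Rational(1, 2))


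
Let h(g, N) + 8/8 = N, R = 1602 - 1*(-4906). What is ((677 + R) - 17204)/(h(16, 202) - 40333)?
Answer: 10019/40132 ≈ 0.24965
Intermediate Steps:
R = 6508 (R = 1602 + 4906 = 6508)
h(g, N) = -1 + N
((677 + R) - 17204)/(h(16, 202) - 40333) = ((677 + 6508) - 17204)/((-1 + 202) - 40333) = (7185 - 17204)/(201 - 40333) = -10019/(-40132) = -10019*(-1/40132) = 10019/40132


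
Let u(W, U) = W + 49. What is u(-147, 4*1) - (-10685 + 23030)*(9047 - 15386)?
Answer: 78254857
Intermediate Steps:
u(W, U) = 49 + W
u(-147, 4*1) - (-10685 + 23030)*(9047 - 15386) = (49 - 147) - (-10685 + 23030)*(9047 - 15386) = -98 - 12345*(-6339) = -98 - 1*(-78254955) = -98 + 78254955 = 78254857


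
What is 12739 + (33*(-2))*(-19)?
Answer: 13993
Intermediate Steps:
12739 + (33*(-2))*(-19) = 12739 - 66*(-19) = 12739 + 1254 = 13993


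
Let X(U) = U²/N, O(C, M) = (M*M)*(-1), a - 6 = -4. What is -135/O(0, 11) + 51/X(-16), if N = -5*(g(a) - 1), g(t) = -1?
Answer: 48135/15488 ≈ 3.1079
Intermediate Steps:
a = 2 (a = 6 - 4 = 2)
O(C, M) = -M² (O(C, M) = M²*(-1) = -M²)
N = 10 (N = -5*(-1 - 1) = -5*(-2) = 10)
X(U) = U²/10
-135/O(0, 11) + 51/X(-16) = -135/((-1*11²)) + 51/(((⅒)*(-16)²)) = -135/((-1*121)) + 51/(((⅒)*256)) = -135/(-121) + 51/(128/5) = -135*(-1/121) + 51*(5/128) = 135/121 + 255/128 = 48135/15488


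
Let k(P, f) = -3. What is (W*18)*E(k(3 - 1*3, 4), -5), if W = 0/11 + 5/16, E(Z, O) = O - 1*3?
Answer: -45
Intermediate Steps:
E(Z, O) = -3 + O (E(Z, O) = O - 3 = -3 + O)
W = 5/16 (W = 0*(1/11) + 5*(1/16) = 0 + 5/16 = 5/16 ≈ 0.31250)
(W*18)*E(k(3 - 1*3, 4), -5) = ((5/16)*18)*(-3 - 5) = (45/8)*(-8) = -45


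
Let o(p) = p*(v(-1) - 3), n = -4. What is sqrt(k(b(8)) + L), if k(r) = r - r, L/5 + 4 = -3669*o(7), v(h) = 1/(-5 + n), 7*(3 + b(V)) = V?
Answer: 4*sqrt(224715)/3 ≈ 632.05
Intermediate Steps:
b(V) = -3 + V/7
v(h) = -1/9 (v(h) = 1/(-5 - 4) = 1/(-9) = -1/9)
o(p) = -28*p/9 (o(p) = p*(-1/9 - 3) = p*(-28/9) = -28*p/9)
L = 1198480/3 (L = -20 + 5*(-(-34244)*7/3) = -20 + 5*(-3669*(-196/9)) = -20 + 5*(239708/3) = -20 + 1198540/3 = 1198480/3 ≈ 3.9949e+5)
k(r) = 0
sqrt(k(b(8)) + L) = sqrt(0 + 1198480/3) = sqrt(1198480/3) = 4*sqrt(224715)/3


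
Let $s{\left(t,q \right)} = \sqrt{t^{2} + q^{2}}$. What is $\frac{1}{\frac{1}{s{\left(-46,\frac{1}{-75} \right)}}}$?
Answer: $\frac{13 \sqrt{70429}}{75} \approx 46.0$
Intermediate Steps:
$s{\left(t,q \right)} = \sqrt{q^{2} + t^{2}}$
$\frac{1}{\frac{1}{s{\left(-46,\frac{1}{-75} \right)}}} = \frac{1}{\frac{1}{\sqrt{\left(\frac{1}{-75}\right)^{2} + \left(-46\right)^{2}}}} = \frac{1}{\frac{1}{\sqrt{\left(- \frac{1}{75}\right)^{2} + 2116}}} = \frac{1}{\frac{1}{\sqrt{\frac{1}{5625} + 2116}}} = \frac{1}{\frac{1}{\sqrt{\frac{11902501}{5625}}}} = \frac{1}{\frac{1}{\frac{13}{75} \sqrt{70429}}} = \frac{1}{\frac{75}{915577} \sqrt{70429}} = \frac{13 \sqrt{70429}}{75}$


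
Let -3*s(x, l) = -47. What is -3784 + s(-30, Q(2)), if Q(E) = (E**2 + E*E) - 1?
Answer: -11305/3 ≈ -3768.3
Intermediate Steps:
Q(E) = -1 + 2*E**2 (Q(E) = (E**2 + E**2) - 1 = 2*E**2 - 1 = -1 + 2*E**2)
s(x, l) = 47/3 (s(x, l) = -1/3*(-47) = 47/3)
-3784 + s(-30, Q(2)) = -3784 + 47/3 = -11305/3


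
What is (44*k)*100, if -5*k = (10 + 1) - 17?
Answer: 5280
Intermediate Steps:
k = 6/5 (k = -((10 + 1) - 17)/5 = -(11 - 17)/5 = -⅕*(-6) = 6/5 ≈ 1.2000)
(44*k)*100 = (44*(6/5))*100 = (264/5)*100 = 5280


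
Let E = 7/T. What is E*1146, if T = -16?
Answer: -4011/8 ≈ -501.38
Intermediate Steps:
E = -7/16 (E = 7/(-16) = 7*(-1/16) = -7/16 ≈ -0.43750)
E*1146 = -7/16*1146 = -4011/8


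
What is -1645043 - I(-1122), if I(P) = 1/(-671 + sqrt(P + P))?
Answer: -67668843744/41135 + 2*I*sqrt(561)/452485 ≈ -1.645e+6 + 0.00010469*I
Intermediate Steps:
I(P) = 1/(-671 + sqrt(2)*sqrt(P)) (I(P) = 1/(-671 + sqrt(2*P)) = 1/(-671 + sqrt(2)*sqrt(P)))
-1645043 - I(-1122) = -1645043 - 1/(-671 + sqrt(2)*sqrt(-1122)) = -1645043 - 1/(-671 + sqrt(2)*(I*sqrt(1122))) = -1645043 - 1/(-671 + 2*I*sqrt(561))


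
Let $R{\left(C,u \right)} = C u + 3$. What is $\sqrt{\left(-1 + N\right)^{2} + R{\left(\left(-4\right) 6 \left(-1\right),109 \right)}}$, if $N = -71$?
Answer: $51 \sqrt{3} \approx 88.335$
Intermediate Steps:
$R{\left(C,u \right)} = 3 + C u$
$\sqrt{\left(-1 + N\right)^{2} + R{\left(\left(-4\right) 6 \left(-1\right),109 \right)}} = \sqrt{\left(-1 - 71\right)^{2} + \left(3 + \left(-4\right) 6 \left(-1\right) 109\right)} = \sqrt{\left(-72\right)^{2} + \left(3 + \left(-24\right) \left(-1\right) 109\right)} = \sqrt{5184 + \left(3 + 24 \cdot 109\right)} = \sqrt{5184 + \left(3 + 2616\right)} = \sqrt{5184 + 2619} = \sqrt{7803} = 51 \sqrt{3}$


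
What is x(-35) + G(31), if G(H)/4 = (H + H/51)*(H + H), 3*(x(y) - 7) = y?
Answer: 399538/51 ≈ 7834.1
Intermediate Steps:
x(y) = 7 + y/3
G(H) = 416*H**2/51 (G(H) = 4*((H + H/51)*(H + H)) = 4*((H + H*(1/51))*(2*H)) = 4*((H + H/51)*(2*H)) = 4*((52*H/51)*(2*H)) = 4*(104*H**2/51) = 416*H**2/51)
x(-35) + G(31) = (7 + (1/3)*(-35)) + (416/51)*31**2 = (7 - 35/3) + (416/51)*961 = -14/3 + 399776/51 = 399538/51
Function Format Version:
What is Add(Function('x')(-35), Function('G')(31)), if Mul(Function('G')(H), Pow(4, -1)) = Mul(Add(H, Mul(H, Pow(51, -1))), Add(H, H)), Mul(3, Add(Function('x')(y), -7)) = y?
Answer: Rational(399538, 51) ≈ 7834.1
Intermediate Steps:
Function('x')(y) = Add(7, Mul(Rational(1, 3), y))
Function('G')(H) = Mul(Rational(416, 51), Pow(H, 2)) (Function('G')(H) = Mul(4, Mul(Add(H, Mul(H, Pow(51, -1))), Add(H, H))) = Mul(4, Mul(Add(H, Mul(H, Rational(1, 51))), Mul(2, H))) = Mul(4, Mul(Add(H, Mul(Rational(1, 51), H)), Mul(2, H))) = Mul(4, Mul(Mul(Rational(52, 51), H), Mul(2, H))) = Mul(4, Mul(Rational(104, 51), Pow(H, 2))) = Mul(Rational(416, 51), Pow(H, 2)))
Add(Function('x')(-35), Function('G')(31)) = Add(Add(7, Mul(Rational(1, 3), -35)), Mul(Rational(416, 51), Pow(31, 2))) = Add(Add(7, Rational(-35, 3)), Mul(Rational(416, 51), 961)) = Add(Rational(-14, 3), Rational(399776, 51)) = Rational(399538, 51)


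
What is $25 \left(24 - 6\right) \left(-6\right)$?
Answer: $-2700$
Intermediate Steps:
$25 \left(24 - 6\right) \left(-6\right) = 25 \cdot 18 \left(-6\right) = 450 \left(-6\right) = -2700$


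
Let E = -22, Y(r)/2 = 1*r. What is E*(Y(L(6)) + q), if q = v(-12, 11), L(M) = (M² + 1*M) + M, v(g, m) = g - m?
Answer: -1606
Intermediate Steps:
L(M) = M² + 2*M (L(M) = (M² + M) + M = (M + M²) + M = M² + 2*M)
q = -23 (q = -12 - 1*11 = -12 - 11 = -23)
Y(r) = 2*r (Y(r) = 2*(1*r) = 2*r)
E*(Y(L(6)) + q) = -22*(2*(6*(2 + 6)) - 23) = -22*(2*(6*8) - 23) = -22*(2*48 - 23) = -22*(96 - 23) = -22*73 = -1606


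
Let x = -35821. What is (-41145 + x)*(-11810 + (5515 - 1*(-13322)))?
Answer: -540840082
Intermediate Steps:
(-41145 + x)*(-11810 + (5515 - 1*(-13322))) = (-41145 - 35821)*(-11810 + (5515 - 1*(-13322))) = -76966*(-11810 + (5515 + 13322)) = -76966*(-11810 + 18837) = -76966*7027 = -540840082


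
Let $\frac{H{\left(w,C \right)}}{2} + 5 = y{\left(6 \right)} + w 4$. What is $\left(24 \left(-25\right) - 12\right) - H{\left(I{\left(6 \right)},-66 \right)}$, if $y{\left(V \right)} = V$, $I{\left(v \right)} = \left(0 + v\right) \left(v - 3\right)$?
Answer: $-758$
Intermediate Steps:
$I{\left(v \right)} = v \left(-3 + v\right)$
$H{\left(w,C \right)} = 2 + 8 w$ ($H{\left(w,C \right)} = -10 + 2 \left(6 + w 4\right) = -10 + 2 \left(6 + 4 w\right) = -10 + \left(12 + 8 w\right) = 2 + 8 w$)
$\left(24 \left(-25\right) - 12\right) - H{\left(I{\left(6 \right)},-66 \right)} = \left(24 \left(-25\right) - 12\right) - \left(2 + 8 \cdot 6 \left(-3 + 6\right)\right) = \left(-600 - 12\right) - \left(2 + 8 \cdot 6 \cdot 3\right) = -612 - \left(2 + 8 \cdot 18\right) = -612 - \left(2 + 144\right) = -612 - 146 = -758$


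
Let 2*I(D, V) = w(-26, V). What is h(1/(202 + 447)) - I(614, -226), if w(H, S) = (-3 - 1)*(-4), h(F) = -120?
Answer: -128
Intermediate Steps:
w(H, S) = 16 (w(H, S) = -4*(-4) = 16)
I(D, V) = 8 (I(D, V) = (½)*16 = 8)
h(1/(202 + 447)) - I(614, -226) = -120 - 1*8 = -120 - 8 = -128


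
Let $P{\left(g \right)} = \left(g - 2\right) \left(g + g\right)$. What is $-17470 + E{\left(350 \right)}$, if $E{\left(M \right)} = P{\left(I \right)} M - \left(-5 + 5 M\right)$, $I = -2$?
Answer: $-13615$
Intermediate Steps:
$P{\left(g \right)} = 2 g \left(-2 + g\right)$ ($P{\left(g \right)} = \left(-2 + g\right) 2 g = 2 g \left(-2 + g\right)$)
$E{\left(M \right)} = 5 + 11 M$ ($E{\left(M \right)} = 2 \left(-2\right) \left(-2 - 2\right) M - \left(-5 + 5 M\right) = 2 \left(-2\right) \left(-4\right) M - \left(-5 + 5 M\right) = 16 M - \left(-5 + 5 M\right) = 5 + 11 M$)
$-17470 + E{\left(350 \right)} = -17470 + \left(5 + 11 \cdot 350\right) = -17470 + \left(5 + 3850\right) = -17470 + 3855 = -13615$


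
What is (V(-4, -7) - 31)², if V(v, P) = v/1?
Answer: 1225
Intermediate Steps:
V(v, P) = v (V(v, P) = v*1 = v)
(V(-4, -7) - 31)² = (-4 - 31)² = (-35)² = 1225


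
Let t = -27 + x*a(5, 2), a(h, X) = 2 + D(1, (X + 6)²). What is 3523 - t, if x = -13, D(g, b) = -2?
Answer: 3550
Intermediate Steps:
a(h, X) = 0 (a(h, X) = 2 - 2 = 0)
t = -27 (t = -27 - 13*0 = -27 + 0 = -27)
3523 - t = 3523 - 1*(-27) = 3523 + 27 = 3550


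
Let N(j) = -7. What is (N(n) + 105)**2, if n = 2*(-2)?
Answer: 9604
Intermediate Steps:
n = -4
(N(n) + 105)**2 = (-7 + 105)**2 = 98**2 = 9604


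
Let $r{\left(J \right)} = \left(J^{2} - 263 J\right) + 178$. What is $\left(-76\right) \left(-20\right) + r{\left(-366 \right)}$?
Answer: $231912$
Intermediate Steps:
$r{\left(J \right)} = 178 + J^{2} - 263 J$
$\left(-76\right) \left(-20\right) + r{\left(-366 \right)} = \left(-76\right) \left(-20\right) + \left(178 + \left(-366\right)^{2} - -96258\right) = 1520 + \left(178 + 133956 + 96258\right) = 1520 + 230392 = 231912$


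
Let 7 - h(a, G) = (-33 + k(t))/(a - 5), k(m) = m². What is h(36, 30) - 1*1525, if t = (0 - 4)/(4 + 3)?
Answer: -2304241/1519 ≈ -1516.9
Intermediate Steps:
t = -4/7 ≈ -0.57143
h(a, G) = 7 + 1601/(49*(-5 + a)) (h(a, G) = 7 - (-33 + (-4/7)²)/(a - 5) = 7 - (-33 + 16/49)/(-5 + a) = 7 - (-1601)/(49*(-5 + a)) = 7 + 1601/(49*(-5 + a)))
h(36, 30) - 1*1525 = (-114 + 343*36)/(49*(-5 + 36)) - 1*1525 = (1/49)*(-114 + 12348)/31 - 1525 = (1/49)*(1/31)*12234 - 1525 = 12234/1519 - 1525 = -2304241/1519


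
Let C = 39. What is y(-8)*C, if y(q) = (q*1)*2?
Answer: -624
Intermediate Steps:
y(q) = 2*q (y(q) = q*2 = 2*q)
y(-8)*C = (2*(-8))*39 = -16*39 = -624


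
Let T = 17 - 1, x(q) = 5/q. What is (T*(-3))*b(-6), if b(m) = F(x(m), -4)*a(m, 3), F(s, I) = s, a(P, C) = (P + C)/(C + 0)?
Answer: -40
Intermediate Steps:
a(P, C) = (C + P)/C
T = 16
b(m) = 5*(1 + m/3)/m (b(m) = (5/m)*((3 + m)/3) = (5/m)*(1 + m/3) = 5*(1 + m/3)/m)
(T*(-3))*b(-6) = (16*(-3))*(5/3 + 5/(-6)) = -48*(5/3 + 5*(-⅙)) = -48*(5/3 - ⅚) = -48*⅚ = -40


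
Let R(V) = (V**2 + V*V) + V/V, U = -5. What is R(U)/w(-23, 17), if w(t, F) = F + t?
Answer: -17/2 ≈ -8.5000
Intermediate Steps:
R(V) = 1 + 2*V**2 (R(V) = (V**2 + V**2) + 1 = 2*V**2 + 1 = 1 + 2*V**2)
R(U)/w(-23, 17) = (1 + 2*(-5)**2)/(17 - 23) = (1 + 2*25)/(-6) = (1 + 50)*(-1/6) = 51*(-1/6) = -17/2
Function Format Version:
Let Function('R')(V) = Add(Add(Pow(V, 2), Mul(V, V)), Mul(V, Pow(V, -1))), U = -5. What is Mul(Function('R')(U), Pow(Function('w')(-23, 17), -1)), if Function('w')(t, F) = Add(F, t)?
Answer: Rational(-17, 2) ≈ -8.5000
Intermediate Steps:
Function('R')(V) = Add(1, Mul(2, Pow(V, 2))) (Function('R')(V) = Add(Add(Pow(V, 2), Pow(V, 2)), 1) = Add(Mul(2, Pow(V, 2)), 1) = Add(1, Mul(2, Pow(V, 2))))
Mul(Function('R')(U), Pow(Function('w')(-23, 17), -1)) = Mul(Add(1, Mul(2, Pow(-5, 2))), Pow(Add(17, -23), -1)) = Mul(Add(1, Mul(2, 25)), Pow(-6, -1)) = Mul(Add(1, 50), Rational(-1, 6)) = Mul(51, Rational(-1, 6)) = Rational(-17, 2)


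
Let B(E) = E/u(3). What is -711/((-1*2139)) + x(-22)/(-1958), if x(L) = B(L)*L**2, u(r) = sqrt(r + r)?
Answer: 237/713 + 242*sqrt(6)/267 ≈ 2.5525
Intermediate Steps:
u(r) = sqrt(2)*sqrt(r) (u(r) = sqrt(2*r) = sqrt(2)*sqrt(r))
B(E) = E*sqrt(6)/6 (B(E) = E/((sqrt(2)*sqrt(3))) = E/(sqrt(6)) = E*(sqrt(6)/6) = E*sqrt(6)/6)
x(L) = sqrt(6)*L**3/6 (x(L) = (L*sqrt(6)/6)*L**2 = sqrt(6)*L**3/6)
-711/((-1*2139)) + x(-22)/(-1958) = -711/((-1*2139)) + ((1/6)*sqrt(6)*(-22)**3)/(-1958) = -711/(-2139) + ((1/6)*sqrt(6)*(-10648))*(-1/1958) = -711*(-1/2139) - 5324*sqrt(6)/3*(-1/1958) = 237/713 + 242*sqrt(6)/267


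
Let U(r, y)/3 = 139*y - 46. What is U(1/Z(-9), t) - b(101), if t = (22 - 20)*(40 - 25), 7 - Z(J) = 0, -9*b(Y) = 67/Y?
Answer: 11246215/909 ≈ 12372.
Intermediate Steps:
b(Y) = -67/(9*Y)
Z(J) = 7 (Z(J) = 7 - 1*0 = 7 + 0 = 7)
t = 30 (t = 2*15 = 30)
U(r, y) = -138 + 417*y (U(r, y) = 3*(139*y - 46) = 3*(-46 + 139*y) = -138 + 417*y)
U(1/Z(-9), t) - b(101) = (-138 + 417*30) - (-67)/(9*101) = (-138 + 12510) - (-67)/(9*101) = 12372 - 1*(-67/909) = 12372 + 67/909 = 11246215/909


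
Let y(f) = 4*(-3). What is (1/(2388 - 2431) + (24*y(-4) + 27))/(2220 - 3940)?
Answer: 1403/9245 ≈ 0.15176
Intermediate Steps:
y(f) = -12
(1/(2388 - 2431) + (24*y(-4) + 27))/(2220 - 3940) = (1/(2388 - 2431) + (24*(-12) + 27))/(2220 - 3940) = (1/(-43) + (-288 + 27))/(-1720) = (-1/43 - 261)*(-1/1720) = -11224/43*(-1/1720) = 1403/9245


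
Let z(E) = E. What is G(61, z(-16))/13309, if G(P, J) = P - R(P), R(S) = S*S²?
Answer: -226920/13309 ≈ -17.050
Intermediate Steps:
R(S) = S³
G(P, J) = P - P³
G(61, z(-16))/13309 = (61 - 1*61³)/13309 = (61 - 1*226981)*(1/13309) = (61 - 226981)*(1/13309) = -226920*1/13309 = -226920/13309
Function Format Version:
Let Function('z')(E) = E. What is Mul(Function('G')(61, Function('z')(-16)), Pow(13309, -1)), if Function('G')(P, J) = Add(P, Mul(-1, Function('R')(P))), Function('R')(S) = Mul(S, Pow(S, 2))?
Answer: Rational(-226920, 13309) ≈ -17.050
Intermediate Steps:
Function('R')(S) = Pow(S, 3)
Function('G')(P, J) = Add(P, Mul(-1, Pow(P, 3)))
Mul(Function('G')(61, Function('z')(-16)), Pow(13309, -1)) = Mul(Add(61, Mul(-1, Pow(61, 3))), Pow(13309, -1)) = Mul(Add(61, Mul(-1, 226981)), Rational(1, 13309)) = Mul(Add(61, -226981), Rational(1, 13309)) = Mul(-226920, Rational(1, 13309)) = Rational(-226920, 13309)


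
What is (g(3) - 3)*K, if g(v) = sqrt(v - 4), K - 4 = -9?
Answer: 15 - 5*I ≈ 15.0 - 5.0*I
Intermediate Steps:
K = -5 (K = 4 - 9 = -5)
g(v) = sqrt(-4 + v)
(g(3) - 3)*K = (sqrt(-4 + 3) - 3)*(-5) = (sqrt(-1) - 3)*(-5) = (I - 3)*(-5) = (-3 + I)*(-5) = 15 - 5*I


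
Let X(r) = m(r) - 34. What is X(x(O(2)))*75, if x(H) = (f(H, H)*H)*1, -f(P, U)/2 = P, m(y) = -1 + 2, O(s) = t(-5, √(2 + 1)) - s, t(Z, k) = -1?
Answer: -2475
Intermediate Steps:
O(s) = -1 - s
m(y) = 1
f(P, U) = -2*P
x(H) = -2*H² (x(H) = ((-2*H)*H)*1 = -2*H²*1 = -2*H²)
X(r) = -33 (X(r) = 1 - 34 = -33)
X(x(O(2)))*75 = -33*75 = -2475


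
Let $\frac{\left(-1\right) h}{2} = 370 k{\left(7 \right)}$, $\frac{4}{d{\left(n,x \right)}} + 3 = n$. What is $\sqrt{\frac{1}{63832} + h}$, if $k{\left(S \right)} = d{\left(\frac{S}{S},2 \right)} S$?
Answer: $\frac{\sqrt{10553017756118}}{31916} \approx 101.78$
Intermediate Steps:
$d{\left(n,x \right)} = \frac{4}{-3 + n}$
$k{\left(S \right)} = - 2 S$ ($k{\left(S \right)} = \frac{4}{-3 + \frac{S}{S}} S = \frac{4}{-3 + 1} S = \frac{4}{-2} S = 4 \left(- \frac{1}{2}\right) S = - 2 S$)
$h = 10360$ ($h = - 2 \cdot 370 \left(\left(-2\right) 7\right) = - 2 \cdot 370 \left(-14\right) = \left(-2\right) \left(-5180\right) = 10360$)
$\sqrt{\frac{1}{63832} + h} = \sqrt{\frac{1}{63832} + 10360} = \sqrt{\frac{661299521}{63832}} = \frac{\sqrt{10553017756118}}{31916}$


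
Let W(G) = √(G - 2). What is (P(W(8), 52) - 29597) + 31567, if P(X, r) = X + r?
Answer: 2022 + √6 ≈ 2024.4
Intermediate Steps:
W(G) = √(-2 + G)
(P(W(8), 52) - 29597) + 31567 = ((√(-2 + 8) + 52) - 29597) + 31567 = ((√6 + 52) - 29597) + 31567 = ((52 + √6) - 29597) + 31567 = (-29545 + √6) + 31567 = 2022 + √6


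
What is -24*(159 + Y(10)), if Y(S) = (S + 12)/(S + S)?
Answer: -19212/5 ≈ -3842.4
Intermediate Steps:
Y(S) = (12 + S)/(2*S) (Y(S) = (12 + S)/((2*S)) = (12 + S)*(1/(2*S)) = (12 + S)/(2*S))
-24*(159 + Y(10)) = -24*(159 + (½)*(12 + 10)/10) = -24*(159 + (½)*(⅒)*22) = -24*(159 + 11/10) = -24*1601/10 = -19212/5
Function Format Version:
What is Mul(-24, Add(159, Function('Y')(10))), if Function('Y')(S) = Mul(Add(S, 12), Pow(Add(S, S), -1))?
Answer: Rational(-19212, 5) ≈ -3842.4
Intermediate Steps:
Function('Y')(S) = Mul(Rational(1, 2), Pow(S, -1), Add(12, S)) (Function('Y')(S) = Mul(Add(12, S), Pow(Mul(2, S), -1)) = Mul(Add(12, S), Mul(Rational(1, 2), Pow(S, -1))) = Mul(Rational(1, 2), Pow(S, -1), Add(12, S)))
Mul(-24, Add(159, Function('Y')(10))) = Mul(-24, Add(159, Mul(Rational(1, 2), Pow(10, -1), Add(12, 10)))) = Mul(-24, Add(159, Mul(Rational(1, 2), Rational(1, 10), 22))) = Mul(-24, Add(159, Rational(11, 10))) = Mul(-24, Rational(1601, 10)) = Rational(-19212, 5)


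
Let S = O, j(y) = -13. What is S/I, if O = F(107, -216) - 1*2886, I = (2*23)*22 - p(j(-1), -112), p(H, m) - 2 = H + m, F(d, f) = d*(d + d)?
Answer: 20012/1135 ≈ 17.632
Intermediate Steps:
F(d, f) = 2*d² (F(d, f) = d*(2*d) = 2*d²)
p(H, m) = 2 + H + m (p(H, m) = 2 + (H + m) = 2 + H + m)
I = 1135 (I = (2*23)*22 - (2 - 13 - 112) = 46*22 - 1*(-123) = 1012 + 123 = 1135)
O = 20012 (O = 2*107² - 1*2886 = 2*11449 - 2886 = 22898 - 2886 = 20012)
S = 20012
S/I = 20012/1135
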